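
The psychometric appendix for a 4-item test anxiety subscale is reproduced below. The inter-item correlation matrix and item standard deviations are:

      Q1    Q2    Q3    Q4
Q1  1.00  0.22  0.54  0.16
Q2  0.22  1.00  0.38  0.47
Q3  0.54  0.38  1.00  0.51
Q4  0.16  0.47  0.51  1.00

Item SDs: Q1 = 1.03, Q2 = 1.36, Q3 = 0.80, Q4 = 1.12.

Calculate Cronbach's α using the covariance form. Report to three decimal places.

Σσ²ᵢ = 1.03² + 1.36² + 0.80² + 1.12² = 4.8049
Covariances σ_ij = r_ij · s_i · s_j:
  σ(Q1,Q2) = 0.22 × 1.03 × 1.36 = 0.3082
  σ(Q1,Q3) = 0.54 × 1.03 × 0.80 = 0.4450
  σ(Q1,Q4) = 0.16 × 1.03 × 1.12 = 0.1846
  σ(Q2,Q3) = 0.38 × 1.36 × 0.80 = 0.4134
  σ(Q2,Q4) = 0.47 × 1.36 × 1.12 = 0.7159
  σ(Q3,Q4) = 0.51 × 0.80 × 1.12 = 0.4570
σ²_T = Σσ²ᵢ + 2·Σσ_ij = 4.8049 + 2 × 2.5241 = 9.8531
α = (4/3)·(1 − 4.8049/9.8531) = 0.683

α = 0.683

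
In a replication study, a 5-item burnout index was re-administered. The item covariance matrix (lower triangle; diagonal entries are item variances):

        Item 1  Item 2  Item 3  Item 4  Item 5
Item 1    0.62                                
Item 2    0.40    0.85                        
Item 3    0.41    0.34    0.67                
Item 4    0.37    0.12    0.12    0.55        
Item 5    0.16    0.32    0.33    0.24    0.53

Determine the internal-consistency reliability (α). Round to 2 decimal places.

sum of item variances = 0.62 + 0.85 + 0.67 + 0.55 + 0.53 = 3.22
Σ_{i<j} σ_ij = 2.81
total variance = 3.22 + 2 × 2.81 = 8.84
α = (k/(k−1))·(1 − sum of item variances/total variance) = (5/4)·(1 − 3.22/8.84) = 0.79

α = 0.79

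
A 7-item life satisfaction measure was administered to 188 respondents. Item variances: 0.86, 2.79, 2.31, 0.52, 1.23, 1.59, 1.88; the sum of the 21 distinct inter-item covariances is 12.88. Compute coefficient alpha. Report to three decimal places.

Σσ²ᵢ = 0.86 + 2.79 + 2.31 + 0.52 + 1.23 + 1.59 + 1.88 = 11.18
Sum of distinct covariances = 12.88
σ²_T = Σσ²ᵢ + 2·Σcov = 11.18 + 2 × 12.88 = 36.94
α = (7/6)·(1 − 11.18/36.94) = 0.814

α = 0.814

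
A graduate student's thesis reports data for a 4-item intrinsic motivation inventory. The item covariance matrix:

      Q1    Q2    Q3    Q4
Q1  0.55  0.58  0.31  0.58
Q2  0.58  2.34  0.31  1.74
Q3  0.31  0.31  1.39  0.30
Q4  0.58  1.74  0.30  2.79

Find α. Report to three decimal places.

sum of item variances = 0.55 + 2.34 + 1.39 + 2.79 = 7.07
Σ_{i<j} σ_ij = 3.82
σ²_total = 7.07 + 2 × 3.82 = 14.71
α = (k/(k−1))·(1 − sum of item variances/σ²_total) = (4/3)·(1 − 7.07/14.71) = 0.692

α = 0.692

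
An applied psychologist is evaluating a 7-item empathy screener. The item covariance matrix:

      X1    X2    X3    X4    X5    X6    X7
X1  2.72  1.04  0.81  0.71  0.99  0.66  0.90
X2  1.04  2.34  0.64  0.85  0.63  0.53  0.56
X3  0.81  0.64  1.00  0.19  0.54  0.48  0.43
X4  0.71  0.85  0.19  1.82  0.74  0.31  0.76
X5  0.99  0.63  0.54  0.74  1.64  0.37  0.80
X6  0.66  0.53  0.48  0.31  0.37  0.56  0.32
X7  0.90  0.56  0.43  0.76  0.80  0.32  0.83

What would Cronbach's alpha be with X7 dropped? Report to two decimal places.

Cronbach's alpha = 0.78

Remaining items: X1, X2, X3, X4, X5, X6 (k = 6).
Σσᵢ² = 2.72 + 2.34 + 1.00 + 1.82 + 1.64 + 0.56 = 10.08
total variance = 10.08 + 2 × 9.49 = 29.06
α (item deleted) = (6/5)·(1 − 10.08/29.06) = 0.78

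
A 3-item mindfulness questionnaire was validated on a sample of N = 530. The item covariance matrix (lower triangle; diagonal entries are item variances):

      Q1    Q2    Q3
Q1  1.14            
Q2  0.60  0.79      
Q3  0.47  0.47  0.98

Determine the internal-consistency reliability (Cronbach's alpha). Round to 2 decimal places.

α = 0.77

Σσᵢ² = 1.14 + 0.79 + 0.98 = 2.91
Sum of the distinct covariances = 1.54
total variance = 2.91 + 2 × 1.54 = 5.99
α = (k/(k−1))·(1 − Σσᵢ²/total variance) = (3/2)·(1 − 2.91/5.99) = 0.77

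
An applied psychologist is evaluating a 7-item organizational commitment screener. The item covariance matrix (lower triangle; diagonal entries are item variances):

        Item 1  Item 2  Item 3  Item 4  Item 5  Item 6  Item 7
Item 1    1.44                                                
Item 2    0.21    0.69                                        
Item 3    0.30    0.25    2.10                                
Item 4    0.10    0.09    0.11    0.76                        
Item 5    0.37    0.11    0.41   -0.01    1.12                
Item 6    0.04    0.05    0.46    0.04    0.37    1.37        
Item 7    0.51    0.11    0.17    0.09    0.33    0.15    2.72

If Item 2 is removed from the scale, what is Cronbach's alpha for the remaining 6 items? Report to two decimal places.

Remaining items: Item 1, Item 3, Item 4, Item 5, Item 6, Item 7 (k = 6).
sum of item variances = 1.44 + 2.10 + 0.76 + 1.12 + 1.37 + 2.72 = 9.51
total variance = 9.51 + 2 × 3.44 = 16.39
α (item deleted) = (6/5)·(1 − 9.51/16.39) = 0.50

Cronbach's alpha = 0.50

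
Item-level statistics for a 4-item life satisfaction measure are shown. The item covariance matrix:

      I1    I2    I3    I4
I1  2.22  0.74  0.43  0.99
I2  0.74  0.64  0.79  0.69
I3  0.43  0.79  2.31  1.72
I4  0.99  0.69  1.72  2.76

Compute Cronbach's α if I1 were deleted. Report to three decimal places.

α = 0.793

Remaining items: I2, I3, I4 (k = 3).
Σσᵢ² = 0.64 + 2.31 + 2.76 = 5.71
Var(T) = 5.71 + 2 × 3.20 = 12.11
α (item deleted) = (3/2)·(1 − 5.71/12.11) = 0.793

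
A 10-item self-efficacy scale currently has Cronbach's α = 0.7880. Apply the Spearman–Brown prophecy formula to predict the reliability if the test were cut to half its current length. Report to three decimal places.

Length factor m = 1/2
α' = m·α / (1 − (1−m)·α)
   = 1/2 × 0.7880 / (1 − (1 − 1/2) × 0.7880)
   = 0.3940 / 0.6060 = 0.650

predicted reliability = 0.650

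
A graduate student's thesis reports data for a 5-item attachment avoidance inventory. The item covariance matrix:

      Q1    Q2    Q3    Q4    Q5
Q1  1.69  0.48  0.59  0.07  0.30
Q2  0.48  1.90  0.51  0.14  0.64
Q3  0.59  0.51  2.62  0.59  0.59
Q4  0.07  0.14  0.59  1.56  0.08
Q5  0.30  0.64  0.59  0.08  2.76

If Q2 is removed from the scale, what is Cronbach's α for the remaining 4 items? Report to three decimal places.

α = 0.453

Remaining items: Q1, Q3, Q4, Q5 (k = 4).
sum of item variances = 1.69 + 2.62 + 1.56 + 2.76 = 8.63
σ²_T = 8.63 + 2 × 2.22 = 13.07
α (item deleted) = (4/3)·(1 − 8.63/13.07) = 0.453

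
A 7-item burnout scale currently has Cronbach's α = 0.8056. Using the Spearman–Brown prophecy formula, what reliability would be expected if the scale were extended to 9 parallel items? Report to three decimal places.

Length factor m = 9/7 = 1.2857
α' = m·α / (1 + (m−1)·α)
   = 9/7 × 0.8056 / (1 + (9/7 − 1) × 0.8056)
   = 1.0358 / 1.2302 = 0.842

predicted reliability = 0.842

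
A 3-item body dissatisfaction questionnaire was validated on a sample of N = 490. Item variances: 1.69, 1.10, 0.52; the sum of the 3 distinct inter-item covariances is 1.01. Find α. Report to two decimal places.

ΣVar(i) = 1.69 + 1.10 + 0.52 = 3.31
Sum of distinct covariances = 1.01
Var(T) = ΣVar(i) + 2·Σcov = 3.31 + 2 × 1.01 = 5.33
α = (3/2)·(1 − 3.31/5.33) = 0.57

α = 0.57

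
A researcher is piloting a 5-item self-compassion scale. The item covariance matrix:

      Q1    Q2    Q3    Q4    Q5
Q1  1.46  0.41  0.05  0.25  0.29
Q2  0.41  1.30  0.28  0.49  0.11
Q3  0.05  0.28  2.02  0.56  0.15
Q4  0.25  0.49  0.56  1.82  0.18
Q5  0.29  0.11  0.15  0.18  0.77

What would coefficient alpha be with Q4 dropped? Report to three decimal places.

α = 0.423

Remaining items: Q1, Q2, Q3, Q5 (k = 4).
ΣVar(i) = 1.46 + 1.30 + 2.02 + 0.77 = 5.55
σ²_T = 5.55 + 2 × 1.29 = 8.13
α (item deleted) = (4/3)·(1 − 5.55/8.13) = 0.423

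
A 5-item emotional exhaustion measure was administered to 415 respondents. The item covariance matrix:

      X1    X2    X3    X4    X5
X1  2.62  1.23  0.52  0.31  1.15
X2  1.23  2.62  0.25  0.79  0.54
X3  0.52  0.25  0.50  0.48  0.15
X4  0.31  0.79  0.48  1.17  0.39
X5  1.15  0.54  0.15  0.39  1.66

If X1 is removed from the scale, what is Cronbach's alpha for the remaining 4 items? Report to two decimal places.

Remaining items: X2, X3, X4, X5 (k = 4).
Σσᵢ² = 2.62 + 0.50 + 1.17 + 1.66 = 5.95
total variance = 5.95 + 2 × 2.60 = 11.15
α (item deleted) = (4/3)·(1 − 5.95/11.15) = 0.62

Cronbach's alpha = 0.62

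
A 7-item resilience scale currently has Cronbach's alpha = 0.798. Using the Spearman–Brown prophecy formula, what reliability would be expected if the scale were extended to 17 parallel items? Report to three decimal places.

predicted reliability = 0.906

Length factor m = 17/7 = 2.4286
α' = m·α / (1 + (m−1)·α)
   = 17/7 × 0.798 / (1 + (17/7 − 1) × 0.798)
   = 1.9380 / 2.1400 = 0.906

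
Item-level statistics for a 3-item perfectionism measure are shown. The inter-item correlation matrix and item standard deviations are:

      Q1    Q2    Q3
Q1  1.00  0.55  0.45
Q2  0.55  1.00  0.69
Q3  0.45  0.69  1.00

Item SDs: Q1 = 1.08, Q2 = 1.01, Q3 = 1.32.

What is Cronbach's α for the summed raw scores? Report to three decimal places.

Σσ²ᵢ = 1.08² + 1.01² + 1.32² = 3.9289
Covariances σ_ij = r_ij · s_i · s_j:
  σ(Q1,Q2) = 0.55 × 1.08 × 1.01 = 0.5999
  σ(Q1,Q3) = 0.45 × 1.08 × 1.32 = 0.6415
  σ(Q2,Q3) = 0.69 × 1.01 × 1.32 = 0.9199
σ²_T = Σσ²ᵢ + 2·Σσ_ij = 3.9289 + 2 × 2.1613 = 8.2515
α = (3/2)·(1 − 3.9289/8.2515) = 0.786

Cronbach's α = 0.786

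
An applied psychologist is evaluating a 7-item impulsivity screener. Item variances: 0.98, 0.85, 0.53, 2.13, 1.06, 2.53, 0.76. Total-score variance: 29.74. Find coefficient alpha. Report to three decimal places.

Σσᵢ² = 0.98 + 0.85 + 0.53 + 2.13 + 1.06 + 2.53 + 0.76 = 8.84
α = (k/(k−1))·(1 − Σσᵢ²/total variance) = (7/6)·(1 − 8.84/29.74) = 0.820

coefficient alpha = 0.820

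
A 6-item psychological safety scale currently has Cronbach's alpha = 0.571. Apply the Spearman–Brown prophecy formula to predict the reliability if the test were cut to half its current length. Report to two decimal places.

Length factor m = 1/2
α' = m·α / (1 − (1−m)·α)
   = 1/2 × 0.571 / (1 − (1 − 1/2) × 0.571)
   = 0.2855 / 0.7145 = 0.40

predicted reliability = 0.40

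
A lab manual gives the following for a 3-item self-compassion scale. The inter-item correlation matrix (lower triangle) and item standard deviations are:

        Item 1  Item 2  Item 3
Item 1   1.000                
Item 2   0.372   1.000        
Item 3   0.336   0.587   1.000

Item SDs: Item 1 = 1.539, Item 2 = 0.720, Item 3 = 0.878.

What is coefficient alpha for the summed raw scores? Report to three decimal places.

Σσ²ᵢ = 1.539² + 0.720² + 0.878² = 3.6578
Covariances σ_ij = r_ij · s_i · s_j:
  σ(Item 1,Item 2) = 0.372 × 1.539 × 0.720 = 0.4122
  σ(Item 1,Item 3) = 0.336 × 1.539 × 0.878 = 0.4540
  σ(Item 2,Item 3) = 0.587 × 0.720 × 0.878 = 0.3711
σ²_T = Σσ²ᵢ + 2·Σσ_ij = 3.6578 + 2 × 1.2373 = 6.1324
α = (3/2)·(1 − 3.6578/6.1324) = 0.605

α = 0.605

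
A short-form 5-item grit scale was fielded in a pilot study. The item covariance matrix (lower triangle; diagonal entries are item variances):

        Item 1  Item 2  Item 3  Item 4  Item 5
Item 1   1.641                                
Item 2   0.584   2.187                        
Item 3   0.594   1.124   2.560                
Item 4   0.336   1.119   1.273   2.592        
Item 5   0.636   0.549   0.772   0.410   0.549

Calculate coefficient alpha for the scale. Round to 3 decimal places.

α = 0.760

Σσᵢ² = 1.641 + 2.187 + 2.560 + 2.592 + 0.549 = 9.529
Sum of off-diagonal covariances = 7.397
Var(T) = 9.529 + 2 × 7.397 = 24.323
α = (k/(k−1))·(1 − Σσᵢ²/Var(T)) = (5/4)·(1 − 9.529/24.323) = 0.760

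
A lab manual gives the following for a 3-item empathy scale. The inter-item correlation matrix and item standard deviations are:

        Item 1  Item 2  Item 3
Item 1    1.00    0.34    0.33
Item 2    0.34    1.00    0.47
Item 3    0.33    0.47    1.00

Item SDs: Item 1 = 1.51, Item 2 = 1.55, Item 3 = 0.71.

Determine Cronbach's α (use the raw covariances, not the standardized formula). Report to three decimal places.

α = 0.587

Σσ²ᵢ = 1.51² + 1.55² + 0.71² = 5.1867
Covariances σ_ij = r_ij · s_i · s_j:
  σ(Item 1,Item 2) = 0.34 × 1.51 × 1.55 = 0.7958
  σ(Item 1,Item 3) = 0.33 × 1.51 × 0.71 = 0.3538
  σ(Item 2,Item 3) = 0.47 × 1.55 × 0.71 = 0.5172
σ²_T = Σσ²ᵢ + 2·Σσ_ij = 5.1867 + 2 × 1.6668 = 8.5203
α = (3/2)·(1 − 5.1867/8.5203) = 0.587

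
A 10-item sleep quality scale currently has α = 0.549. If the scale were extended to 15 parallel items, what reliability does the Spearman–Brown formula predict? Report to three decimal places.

predicted reliability = 0.646

Length factor m = 15/10 = 1.5000
α' = m·α / (1 + (m−1)·α)
   = 15/10 × 0.549 / (1 + (15/10 − 1) × 0.549)
   = 0.8235 / 1.2745 = 0.646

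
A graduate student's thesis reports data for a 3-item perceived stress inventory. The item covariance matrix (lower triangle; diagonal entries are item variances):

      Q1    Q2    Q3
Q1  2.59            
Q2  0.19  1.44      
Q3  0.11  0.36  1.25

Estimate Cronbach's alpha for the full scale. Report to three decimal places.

α = 0.300

Σσ²ᵢ = 2.59 + 1.44 + 1.25 = 5.28
Sum of the distinct covariances = 0.66
σ²_T = 5.28 + 2 × 0.66 = 6.60
α = (k/(k−1))·(1 − Σσ²ᵢ/σ²_T) = (3/2)·(1 − 5.28/6.60) = 0.300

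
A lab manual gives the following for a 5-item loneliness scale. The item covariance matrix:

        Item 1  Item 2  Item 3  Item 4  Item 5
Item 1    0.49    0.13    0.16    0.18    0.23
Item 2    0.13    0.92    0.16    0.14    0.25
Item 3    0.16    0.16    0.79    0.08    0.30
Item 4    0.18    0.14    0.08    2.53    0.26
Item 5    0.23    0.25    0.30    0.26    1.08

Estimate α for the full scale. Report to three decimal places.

ΣVar(i) = 0.49 + 0.92 + 0.79 + 2.53 + 1.08 = 5.81
Sum of off-diagonal covariances = 1.89
Var(T) = 5.81 + 2 × 1.89 = 9.59
α = (k/(k−1))·(1 − ΣVar(i)/Var(T)) = (5/4)·(1 − 5.81/9.59) = 0.493

α = 0.493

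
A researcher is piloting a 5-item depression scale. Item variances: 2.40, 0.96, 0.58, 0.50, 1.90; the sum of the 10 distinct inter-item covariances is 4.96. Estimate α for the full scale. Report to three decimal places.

Σσᵢ² = 2.40 + 0.96 + 0.58 + 0.50 + 1.90 = 6.34
Sum of distinct covariances = 4.96
Var(T) = Σσᵢ² + 2·Σcov = 6.34 + 2 × 4.96 = 16.26
α = (5/4)·(1 − 6.34/16.26) = 0.763

α = 0.763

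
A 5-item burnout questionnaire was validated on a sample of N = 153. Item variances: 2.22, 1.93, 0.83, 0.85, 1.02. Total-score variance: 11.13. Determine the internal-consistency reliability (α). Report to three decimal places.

sum of item variances = 2.22 + 1.93 + 0.83 + 0.85 + 1.02 = 6.85
α = (k/(k−1))·(1 − sum of item variances/σ²_T) = (5/4)·(1 − 6.85/11.13) = 0.481

α = 0.481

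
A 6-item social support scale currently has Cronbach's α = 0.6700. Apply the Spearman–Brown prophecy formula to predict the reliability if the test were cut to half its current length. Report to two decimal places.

Length factor m = 1/2
α' = m·α / (1 − (1−m)·α)
   = 1/2 × 0.6700 / (1 − (1 − 1/2) × 0.6700)
   = 0.3350 / 0.6650 = 0.50

predicted reliability = 0.50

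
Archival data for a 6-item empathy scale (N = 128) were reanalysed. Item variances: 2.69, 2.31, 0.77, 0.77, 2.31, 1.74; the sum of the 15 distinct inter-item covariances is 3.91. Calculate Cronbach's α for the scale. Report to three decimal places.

Cronbach's α = 0.510

Σσᵢ² = 2.69 + 2.31 + 0.77 + 0.77 + 2.31 + 1.74 = 10.59
Sum of distinct covariances = 3.91
σ²_total = Σσᵢ² + 2·Σcov = 10.59 + 2 × 3.91 = 18.41
α = (6/5)·(1 − 10.59/18.41) = 0.510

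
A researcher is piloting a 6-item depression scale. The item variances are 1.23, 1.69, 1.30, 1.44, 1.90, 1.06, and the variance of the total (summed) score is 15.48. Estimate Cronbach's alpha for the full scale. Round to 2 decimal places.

ΣVar(i) = 1.23 + 1.69 + 1.30 + 1.44 + 1.90 + 1.06 = 8.62
α = (k/(k−1))·(1 − ΣVar(i)/σ²_T) = (6/5)·(1 − 8.62/15.48) = 0.53

Cronbach's alpha = 0.53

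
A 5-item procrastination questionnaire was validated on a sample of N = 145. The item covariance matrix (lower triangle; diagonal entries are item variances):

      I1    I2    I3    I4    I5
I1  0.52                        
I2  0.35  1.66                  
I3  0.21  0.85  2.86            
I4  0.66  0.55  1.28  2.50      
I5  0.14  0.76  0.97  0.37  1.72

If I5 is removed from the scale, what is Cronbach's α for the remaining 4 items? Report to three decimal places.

α = 0.678

Remaining items: I1, I2, I3, I4 (k = 4).
Σσ²ᵢ = 0.52 + 1.66 + 2.86 + 2.50 = 7.54
total variance = 7.54 + 2 × 3.90 = 15.34
α (item deleted) = (4/3)·(1 − 7.54/15.34) = 0.678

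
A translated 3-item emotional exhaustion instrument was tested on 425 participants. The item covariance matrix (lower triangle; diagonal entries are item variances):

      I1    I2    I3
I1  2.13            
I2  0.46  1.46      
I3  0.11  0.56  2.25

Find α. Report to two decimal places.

α = 0.42

sum of item variances = 2.13 + 1.46 + 2.25 = 5.84
Σ_{i<j} σ_ij = 1.13
total variance = 5.84 + 2 × 1.13 = 8.10
α = (k/(k−1))·(1 − sum of item variances/total variance) = (3/2)·(1 − 5.84/8.10) = 0.42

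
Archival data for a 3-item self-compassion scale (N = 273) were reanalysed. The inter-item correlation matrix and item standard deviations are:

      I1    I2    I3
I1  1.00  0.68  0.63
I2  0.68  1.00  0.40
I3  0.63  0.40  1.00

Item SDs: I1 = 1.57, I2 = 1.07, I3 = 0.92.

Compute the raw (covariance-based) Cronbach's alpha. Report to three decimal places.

Σσ²ᵢ = 1.57² + 1.07² + 0.92² = 4.4562
Covariances σ_ij = r_ij · s_i · s_j:
  σ(I1,I2) = 0.68 × 1.57 × 1.07 = 1.1423
  σ(I1,I3) = 0.63 × 1.57 × 0.92 = 0.9100
  σ(I2,I3) = 0.40 × 1.07 × 0.92 = 0.3938
σ²_T = Σσ²ᵢ + 2·Σσ_ij = 4.4562 + 2 × 2.4461 = 9.3484
α = (3/2)·(1 − 4.4562/9.3484) = 0.785

α = 0.785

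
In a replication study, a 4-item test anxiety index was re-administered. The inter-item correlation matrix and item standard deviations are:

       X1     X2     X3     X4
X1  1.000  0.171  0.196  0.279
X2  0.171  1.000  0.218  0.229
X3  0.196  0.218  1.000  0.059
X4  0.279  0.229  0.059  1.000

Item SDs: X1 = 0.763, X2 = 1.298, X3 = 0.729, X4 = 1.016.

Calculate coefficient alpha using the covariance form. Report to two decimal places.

Σσ²ᵢ = 0.763² + 1.298² + 0.729² + 1.016² = 3.8307
Covariances σ_ij = r_ij · s_i · s_j:
  σ(X1,X2) = 0.171 × 0.763 × 1.298 = 0.1694
  σ(X1,X3) = 0.196 × 0.763 × 0.729 = 0.1090
  σ(X1,X4) = 0.279 × 0.763 × 1.016 = 0.2163
  σ(X2,X3) = 0.218 × 1.298 × 0.729 = 0.2063
  σ(X2,X4) = 0.229 × 1.298 × 1.016 = 0.3020
  σ(X3,X4) = 0.059 × 0.729 × 1.016 = 0.0437
σ²_T = Σσ²ᵢ + 2·Σσ_ij = 3.8307 + 2 × 1.0467 = 5.9241
α = (4/3)·(1 − 3.8307/5.9241) = 0.47

coefficient alpha = 0.47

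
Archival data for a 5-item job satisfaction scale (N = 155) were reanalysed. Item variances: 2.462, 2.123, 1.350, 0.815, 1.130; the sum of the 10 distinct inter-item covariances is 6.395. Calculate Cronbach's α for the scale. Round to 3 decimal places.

sum of item variances = 2.462 + 2.123 + 1.350 + 0.815 + 1.130 = 7.880
Sum of distinct covariances = 6.395
σ²_total = sum of item variances + 2·Σcov = 7.880 + 2 × 6.395 = 20.670
α = (5/4)·(1 − 7.880/20.670) = 0.773

Cronbach's α = 0.773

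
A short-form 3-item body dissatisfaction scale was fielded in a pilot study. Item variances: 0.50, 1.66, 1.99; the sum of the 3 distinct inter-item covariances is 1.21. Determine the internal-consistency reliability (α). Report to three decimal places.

Σσ²ᵢ = 0.50 + 1.66 + 1.99 = 4.15
Sum of distinct covariances = 1.21
σ²_T = Σσ²ᵢ + 2·Σcov = 4.15 + 2 × 1.21 = 6.57
α = (3/2)·(1 − 4.15/6.57) = 0.553

α = 0.553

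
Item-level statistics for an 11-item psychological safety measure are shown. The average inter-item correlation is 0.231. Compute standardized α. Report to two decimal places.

Standardized α = k·r̄ / (1 + (k−1)·r̄) = 11 × 0.231 / (1 + 10 × 0.231)
  = 2.5410 / 3.3100 = 0.77

α = 0.77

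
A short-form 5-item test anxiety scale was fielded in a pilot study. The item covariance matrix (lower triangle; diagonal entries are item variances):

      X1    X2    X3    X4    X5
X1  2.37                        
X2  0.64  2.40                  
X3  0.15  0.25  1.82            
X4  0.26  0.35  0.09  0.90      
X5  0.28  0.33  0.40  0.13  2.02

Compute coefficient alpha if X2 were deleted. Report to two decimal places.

α = 0.36

Remaining items: X1, X3, X4, X5 (k = 4).
sum of item variances = 2.37 + 1.82 + 0.90 + 2.02 = 7.11
σ²_T = 7.11 + 2 × 1.31 = 9.73
α (item deleted) = (4/3)·(1 − 7.11/9.73) = 0.36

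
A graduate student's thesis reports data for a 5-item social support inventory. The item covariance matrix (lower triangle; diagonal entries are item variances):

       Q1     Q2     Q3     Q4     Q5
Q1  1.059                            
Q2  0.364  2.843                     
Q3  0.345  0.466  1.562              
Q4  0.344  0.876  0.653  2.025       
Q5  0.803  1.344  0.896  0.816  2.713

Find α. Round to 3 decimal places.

α = 0.719

Σσᵢ² = 1.059 + 2.843 + 1.562 + 2.025 + 2.713 = 10.202
Sum of the distinct covariances = 6.907
σ²_T = 10.202 + 2 × 6.907 = 24.016
α = (k/(k−1))·(1 − Σσᵢ²/σ²_T) = (5/4)·(1 − 10.202/24.016) = 0.719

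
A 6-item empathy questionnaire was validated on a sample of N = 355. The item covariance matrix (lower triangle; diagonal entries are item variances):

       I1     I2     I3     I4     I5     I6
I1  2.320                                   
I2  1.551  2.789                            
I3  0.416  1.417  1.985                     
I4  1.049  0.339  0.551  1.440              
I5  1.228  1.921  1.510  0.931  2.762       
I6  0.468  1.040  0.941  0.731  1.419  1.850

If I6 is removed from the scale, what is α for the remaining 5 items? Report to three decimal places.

Remaining items: I1, I2, I3, I4, I5 (k = 5).
Σσᵢ² = 2.320 + 2.789 + 1.985 + 1.440 + 2.762 = 11.296
total variance = 11.296 + 2 × 10.913 = 33.122
α (item deleted) = (5/4)·(1 − 11.296/33.122) = 0.824

α = 0.824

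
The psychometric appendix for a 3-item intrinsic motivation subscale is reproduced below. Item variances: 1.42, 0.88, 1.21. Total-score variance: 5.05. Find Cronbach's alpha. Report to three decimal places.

α = 0.457

sum of item variances = 1.42 + 0.88 + 1.21 = 3.51
α = (k/(k−1))·(1 − sum of item variances/Var(T)) = (3/2)·(1 − 3.51/5.05) = 0.457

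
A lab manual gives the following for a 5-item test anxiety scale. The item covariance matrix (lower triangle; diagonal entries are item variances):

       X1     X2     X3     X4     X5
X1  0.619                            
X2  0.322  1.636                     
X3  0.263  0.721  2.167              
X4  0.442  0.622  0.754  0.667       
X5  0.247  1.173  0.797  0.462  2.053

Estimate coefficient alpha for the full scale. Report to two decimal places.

Σσ²ᵢ = 0.619 + 1.636 + 2.167 + 0.667 + 2.053 = 7.142
Sum of off-diagonal covariances = 5.803
Var(T) = 7.142 + 2 × 5.803 = 18.748
α = (k/(k−1))·(1 − Σσ²ᵢ/Var(T)) = (5/4)·(1 − 7.142/18.748) = 0.77

coefficient alpha = 0.77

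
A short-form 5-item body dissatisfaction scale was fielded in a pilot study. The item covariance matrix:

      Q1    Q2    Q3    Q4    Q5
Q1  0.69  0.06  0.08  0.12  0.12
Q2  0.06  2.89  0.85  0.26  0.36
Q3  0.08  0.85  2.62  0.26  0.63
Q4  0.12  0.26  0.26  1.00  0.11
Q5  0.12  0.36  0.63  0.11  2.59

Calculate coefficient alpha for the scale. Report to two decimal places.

Σσ²ᵢ = 0.69 + 2.89 + 2.62 + 1.00 + 2.59 = 9.79
Sum of off-diagonal covariances = 2.85
total variance = 9.79 + 2 × 2.85 = 15.49
α = (k/(k−1))·(1 − Σσ²ᵢ/total variance) = (5/4)·(1 − 9.79/15.49) = 0.46

coefficient alpha = 0.46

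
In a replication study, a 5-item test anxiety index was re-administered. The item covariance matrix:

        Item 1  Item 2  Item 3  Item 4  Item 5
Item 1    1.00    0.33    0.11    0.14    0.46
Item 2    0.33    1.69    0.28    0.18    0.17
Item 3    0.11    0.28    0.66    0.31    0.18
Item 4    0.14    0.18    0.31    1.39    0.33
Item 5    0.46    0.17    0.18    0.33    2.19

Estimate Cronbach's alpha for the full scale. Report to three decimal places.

Σσᵢ² = 1.00 + 1.69 + 0.66 + 1.39 + 2.19 = 6.93
Sum of the distinct covariances = 2.49
total variance = 6.93 + 2 × 2.49 = 11.91
α = (k/(k−1))·(1 − Σσᵢ²/total variance) = (5/4)·(1 − 6.93/11.91) = 0.523

α = 0.523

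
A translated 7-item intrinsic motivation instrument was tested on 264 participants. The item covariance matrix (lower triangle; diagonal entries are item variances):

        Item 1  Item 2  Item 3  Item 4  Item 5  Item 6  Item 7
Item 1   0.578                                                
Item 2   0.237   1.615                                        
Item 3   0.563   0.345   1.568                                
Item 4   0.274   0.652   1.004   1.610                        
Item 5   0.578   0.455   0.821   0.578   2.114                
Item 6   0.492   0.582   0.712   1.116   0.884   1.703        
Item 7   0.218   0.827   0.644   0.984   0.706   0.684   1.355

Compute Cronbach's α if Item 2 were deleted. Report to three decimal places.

Remaining items: Item 1, Item 3, Item 4, Item 5, Item 6, Item 7 (k = 6).
Σσᵢ² = 0.578 + 1.568 + 1.610 + 2.114 + 1.703 + 1.355 = 8.928
σ²_total = 8.928 + 2 × 10.258 = 29.444
α (item deleted) = (6/5)·(1 − 8.928/29.444) = 0.836

α = 0.836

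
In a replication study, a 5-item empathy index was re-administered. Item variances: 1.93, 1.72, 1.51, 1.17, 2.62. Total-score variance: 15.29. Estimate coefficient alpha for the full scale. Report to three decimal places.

coefficient alpha = 0.518

ΣVar(i) = 1.93 + 1.72 + 1.51 + 1.17 + 2.62 = 8.95
α = (k/(k−1))·(1 − ΣVar(i)/total variance) = (5/4)·(1 − 8.95/15.29) = 0.518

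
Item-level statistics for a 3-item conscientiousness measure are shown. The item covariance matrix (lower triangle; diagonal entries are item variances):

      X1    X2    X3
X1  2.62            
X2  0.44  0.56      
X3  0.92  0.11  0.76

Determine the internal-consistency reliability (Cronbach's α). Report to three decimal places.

Cronbach's α = 0.641

ΣVar(i) = 2.62 + 0.56 + 0.76 = 3.94
Sum of off-diagonal covariances = 1.47
σ²_T = 3.94 + 2 × 1.47 = 6.88
α = (k/(k−1))·(1 − ΣVar(i)/σ²_T) = (3/2)·(1 − 3.94/6.88) = 0.641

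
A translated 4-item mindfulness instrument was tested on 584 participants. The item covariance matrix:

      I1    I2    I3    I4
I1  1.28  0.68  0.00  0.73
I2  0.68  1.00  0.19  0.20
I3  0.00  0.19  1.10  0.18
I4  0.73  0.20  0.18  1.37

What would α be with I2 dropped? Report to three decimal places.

α = 0.490

Remaining items: I1, I3, I4 (k = 3).
ΣVar(i) = 1.28 + 1.10 + 1.37 = 3.75
total variance = 3.75 + 2 × 0.91 = 5.57
α (item deleted) = (3/2)·(1 − 3.75/5.57) = 0.490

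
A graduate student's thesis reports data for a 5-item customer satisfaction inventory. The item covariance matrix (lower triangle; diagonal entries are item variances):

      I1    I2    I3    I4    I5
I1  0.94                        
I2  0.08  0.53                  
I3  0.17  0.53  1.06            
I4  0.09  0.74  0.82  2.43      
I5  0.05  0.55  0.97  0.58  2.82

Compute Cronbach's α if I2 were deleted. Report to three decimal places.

Cronbach's α = 0.567

Remaining items: I1, I3, I4, I5 (k = 4).
Σσ²ᵢ = 0.94 + 1.06 + 2.43 + 2.82 = 7.25
total variance = 7.25 + 2 × 2.68 = 12.61
α (item deleted) = (4/3)·(1 − 7.25/12.61) = 0.567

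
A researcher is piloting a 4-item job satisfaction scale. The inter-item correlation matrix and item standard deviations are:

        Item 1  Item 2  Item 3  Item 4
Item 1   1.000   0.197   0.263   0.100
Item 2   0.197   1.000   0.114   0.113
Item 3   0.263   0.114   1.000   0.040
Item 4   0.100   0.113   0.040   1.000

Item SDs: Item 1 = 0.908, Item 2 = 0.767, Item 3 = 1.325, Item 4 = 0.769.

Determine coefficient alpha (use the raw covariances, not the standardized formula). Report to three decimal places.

α = 0.379

Σσ²ᵢ = 0.908² + 0.767² + 1.325² + 0.769² = 3.7597
Covariances σ_ij = r_ij · s_i · s_j:
  σ(Item 1,Item 2) = 0.197 × 0.908 × 0.767 = 0.1372
  σ(Item 1,Item 3) = 0.263 × 0.908 × 1.325 = 0.3164
  σ(Item 1,Item 4) = 0.100 × 0.908 × 0.769 = 0.0698
  σ(Item 2,Item 3) = 0.114 × 0.767 × 1.325 = 0.1159
  σ(Item 2,Item 4) = 0.113 × 0.767 × 0.769 = 0.0666
  σ(Item 3,Item 4) = 0.040 × 1.325 × 0.769 = 0.0408
σ²_T = Σσ²ᵢ + 2·Σσ_ij = 3.7597 + 2 × 0.7467 = 5.2531
α = (4/3)·(1 − 3.7597/5.2531) = 0.379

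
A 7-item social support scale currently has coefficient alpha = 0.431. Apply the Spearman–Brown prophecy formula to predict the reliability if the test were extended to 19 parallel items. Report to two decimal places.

Length factor m = 19/7 = 2.7143
α' = m·α / (1 + (m−1)·α)
   = 19/7 × 0.431 / (1 + (19/7 − 1) × 0.431)
   = 1.1699 / 1.7389 = 0.67

predicted reliability = 0.67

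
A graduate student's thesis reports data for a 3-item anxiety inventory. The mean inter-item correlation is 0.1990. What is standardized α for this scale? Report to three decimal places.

α = 0.427

Standardized α = k·r̄ / (1 + (k−1)·r̄) = 3 × 0.1990 / (1 + 2 × 0.1990)
  = 0.5970 / 1.3980 = 0.427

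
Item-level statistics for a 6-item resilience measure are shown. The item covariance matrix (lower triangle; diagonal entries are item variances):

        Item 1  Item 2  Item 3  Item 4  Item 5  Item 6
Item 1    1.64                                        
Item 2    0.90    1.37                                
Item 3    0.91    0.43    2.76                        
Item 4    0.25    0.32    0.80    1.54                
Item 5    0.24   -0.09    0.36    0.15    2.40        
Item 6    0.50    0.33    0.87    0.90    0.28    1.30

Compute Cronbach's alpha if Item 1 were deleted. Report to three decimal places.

Cronbach's alpha = 0.602

Remaining items: Item 2, Item 3, Item 4, Item 5, Item 6 (k = 5).
sum of item variances = 1.37 + 2.76 + 1.54 + 2.40 + 1.30 = 9.37
Var(T) = 9.37 + 2 × 4.35 = 18.07
α (item deleted) = (5/4)·(1 − 9.37/18.07) = 0.602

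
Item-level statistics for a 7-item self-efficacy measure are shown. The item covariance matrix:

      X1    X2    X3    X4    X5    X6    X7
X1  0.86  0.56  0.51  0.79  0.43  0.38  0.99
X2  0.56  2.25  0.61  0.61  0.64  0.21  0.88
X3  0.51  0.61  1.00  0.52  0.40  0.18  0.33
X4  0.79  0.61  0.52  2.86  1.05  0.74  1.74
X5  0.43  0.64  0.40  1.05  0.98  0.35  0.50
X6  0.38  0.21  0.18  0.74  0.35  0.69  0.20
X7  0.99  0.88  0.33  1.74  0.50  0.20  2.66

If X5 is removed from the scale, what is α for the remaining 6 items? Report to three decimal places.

Remaining items: X1, X2, X3, X4, X6, X7 (k = 6).
Σσ²ᵢ = 0.86 + 2.25 + 1.00 + 2.86 + 0.69 + 2.66 = 10.32
σ²_total = 10.32 + 2 × 9.25 = 28.82
α (item deleted) = (6/5)·(1 − 10.32/28.82) = 0.770

α = 0.770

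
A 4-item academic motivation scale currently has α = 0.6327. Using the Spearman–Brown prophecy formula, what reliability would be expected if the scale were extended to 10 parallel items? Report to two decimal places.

Length factor m = 10/4 = 2.5000
α' = m·α / (1 + (m−1)·α)
   = 10/4 × 0.6327 / (1 + (10/4 − 1) × 0.6327)
   = 1.5817 / 1.9491 = 0.81

predicted reliability = 0.81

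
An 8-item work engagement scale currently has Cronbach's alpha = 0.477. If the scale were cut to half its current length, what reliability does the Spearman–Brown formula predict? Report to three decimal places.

Length factor m = 1/2
α' = m·α / (1 − (1−m)·α)
   = 1/2 × 0.477 / (1 − (1 − 1/2) × 0.477)
   = 0.2385 / 0.7615 = 0.313

predicted reliability = 0.313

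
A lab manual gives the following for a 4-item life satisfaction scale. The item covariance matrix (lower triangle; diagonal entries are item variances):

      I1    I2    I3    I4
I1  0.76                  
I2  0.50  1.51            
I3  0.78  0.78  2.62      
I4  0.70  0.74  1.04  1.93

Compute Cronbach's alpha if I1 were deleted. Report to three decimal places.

Remaining items: I2, I3, I4 (k = 3).
ΣVar(i) = 1.51 + 2.62 + 1.93 = 6.06
total variance = 6.06 + 2 × 2.56 = 11.18
α (item deleted) = (3/2)·(1 − 6.06/11.18) = 0.687

α = 0.687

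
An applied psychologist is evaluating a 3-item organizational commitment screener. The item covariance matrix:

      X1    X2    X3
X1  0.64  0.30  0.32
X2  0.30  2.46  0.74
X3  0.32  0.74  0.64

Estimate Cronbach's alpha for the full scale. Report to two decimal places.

α = 0.63

Σσ²ᵢ = 0.64 + 2.46 + 0.64 = 3.74
Σ_{i<j} σ_ij = 1.36
total variance = 3.74 + 2 × 1.36 = 6.46
α = (k/(k−1))·(1 − Σσ²ᵢ/total variance) = (3/2)·(1 − 3.74/6.46) = 0.63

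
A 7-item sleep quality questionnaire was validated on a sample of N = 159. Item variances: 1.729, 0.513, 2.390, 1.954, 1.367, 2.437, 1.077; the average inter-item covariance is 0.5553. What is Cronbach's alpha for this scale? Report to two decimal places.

ΣVar(i) = 1.729 + 0.513 + 2.390 + 1.954 + 1.367 + 2.437 + 1.077 = 11.467
Sum of the 21 distinct covariances = 21 × 0.5553 = 11.6613
Var(T) = ΣVar(i) + 2·Σcov = 11.467 + 2 × 11.6613 = 34.7896
α = (7/6)·(1 − 11.467/34.7896) = 0.78

Cronbach's alpha = 0.78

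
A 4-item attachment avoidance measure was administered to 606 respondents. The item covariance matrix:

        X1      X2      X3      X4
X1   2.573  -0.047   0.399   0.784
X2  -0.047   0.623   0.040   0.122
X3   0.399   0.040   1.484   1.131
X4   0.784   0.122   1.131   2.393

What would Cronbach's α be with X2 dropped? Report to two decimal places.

α = 0.63

Remaining items: X1, X3, X4 (k = 3).
Σσ²ᵢ = 2.573 + 1.484 + 2.393 = 6.450
σ²_total = 6.450 + 2 × 2.314 = 11.078
α (item deleted) = (3/2)·(1 − 6.450/11.078) = 0.63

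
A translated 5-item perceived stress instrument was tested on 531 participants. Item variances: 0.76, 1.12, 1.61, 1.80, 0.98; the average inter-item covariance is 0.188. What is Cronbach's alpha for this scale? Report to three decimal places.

α = 0.469

Σσ²ᵢ = 0.76 + 1.12 + 1.61 + 1.80 + 0.98 = 6.27
Sum of the 10 distinct covariances = 10 × 0.188 = 1.880
Var(T) = Σσ²ᵢ + 2·Σcov = 6.27 + 2 × 1.880 = 10.030
α = (5/4)·(1 − 6.27/10.030) = 0.469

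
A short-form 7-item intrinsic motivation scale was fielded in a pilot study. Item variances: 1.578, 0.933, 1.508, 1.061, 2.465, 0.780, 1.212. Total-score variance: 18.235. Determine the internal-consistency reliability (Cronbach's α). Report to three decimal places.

α = 0.556

Σσ²ᵢ = 1.578 + 0.933 + 1.508 + 1.061 + 2.465 + 0.780 + 1.212 = 9.537
α = (k/(k−1))·(1 − Σσ²ᵢ/total variance) = (7/6)·(1 − 9.537/18.235) = 0.556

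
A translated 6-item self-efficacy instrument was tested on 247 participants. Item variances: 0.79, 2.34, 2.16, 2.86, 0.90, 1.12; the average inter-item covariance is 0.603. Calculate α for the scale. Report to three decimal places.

α = 0.768

sum of item variances = 0.79 + 2.34 + 2.16 + 2.86 + 0.90 + 1.12 = 10.17
Sum of the 15 distinct covariances = 15 × 0.603 = 9.045
σ²_T = sum of item variances + 2·Σcov = 10.17 + 2 × 9.045 = 28.260
α = (6/5)·(1 − 10.17/28.260) = 0.768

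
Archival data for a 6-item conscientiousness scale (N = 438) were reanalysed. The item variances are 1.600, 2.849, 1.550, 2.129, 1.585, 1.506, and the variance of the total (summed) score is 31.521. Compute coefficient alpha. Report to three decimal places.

coefficient alpha = 0.773

Σσ²ᵢ = 1.600 + 2.849 + 1.550 + 2.129 + 1.585 + 1.506 = 11.219
α = (k/(k−1))·(1 − Σσ²ᵢ/Var(T)) = (6/5)·(1 − 11.219/31.521) = 0.773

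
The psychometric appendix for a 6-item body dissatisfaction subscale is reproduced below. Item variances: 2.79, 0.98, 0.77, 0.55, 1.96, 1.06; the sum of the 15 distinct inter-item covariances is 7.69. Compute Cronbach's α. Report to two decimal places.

Σσ²ᵢ = 2.79 + 0.98 + 0.77 + 0.55 + 1.96 + 1.06 = 8.11
Sum of distinct covariances = 7.69
Var(T) = Σσ²ᵢ + 2·Σcov = 8.11 + 2 × 7.69 = 23.49
α = (6/5)·(1 − 8.11/23.49) = 0.79

Cronbach's α = 0.79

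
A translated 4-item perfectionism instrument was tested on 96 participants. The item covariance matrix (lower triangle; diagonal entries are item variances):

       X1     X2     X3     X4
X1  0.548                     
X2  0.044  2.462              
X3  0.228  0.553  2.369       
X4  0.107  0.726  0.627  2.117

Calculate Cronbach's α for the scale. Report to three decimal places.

Σσᵢ² = 0.548 + 2.462 + 2.369 + 2.117 = 7.496
Sum of the distinct covariances = 2.285
Var(T) = 7.496 + 2 × 2.285 = 12.066
α = (k/(k−1))·(1 − Σσᵢ²/Var(T)) = (4/3)·(1 − 7.496/12.066) = 0.505

Cronbach's α = 0.505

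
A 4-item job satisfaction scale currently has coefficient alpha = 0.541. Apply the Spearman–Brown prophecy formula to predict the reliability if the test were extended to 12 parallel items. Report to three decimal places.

predicted reliability = 0.780

Length factor m = 12/4 = 3.0000
α' = m·α / (1 + (m−1)·α)
   = 12/4 × 0.541 / (1 + (12/4 − 1) × 0.541)
   = 1.6230 / 2.0820 = 0.780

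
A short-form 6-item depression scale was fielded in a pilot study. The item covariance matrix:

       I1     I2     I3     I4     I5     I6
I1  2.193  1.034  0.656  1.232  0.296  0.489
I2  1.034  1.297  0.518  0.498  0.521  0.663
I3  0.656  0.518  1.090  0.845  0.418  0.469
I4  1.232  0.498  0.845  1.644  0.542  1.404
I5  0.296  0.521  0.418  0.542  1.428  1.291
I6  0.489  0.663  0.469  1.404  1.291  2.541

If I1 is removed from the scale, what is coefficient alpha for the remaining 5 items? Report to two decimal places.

Remaining items: I2, I3, I4, I5, I6 (k = 5).
Σσ²ᵢ = 1.297 + 1.090 + 1.644 + 1.428 + 2.541 = 8.000
σ²_total = 8.000 + 2 × 7.169 = 22.338
α (item deleted) = (5/4)·(1 − 8.000/22.338) = 0.80

coefficient alpha = 0.80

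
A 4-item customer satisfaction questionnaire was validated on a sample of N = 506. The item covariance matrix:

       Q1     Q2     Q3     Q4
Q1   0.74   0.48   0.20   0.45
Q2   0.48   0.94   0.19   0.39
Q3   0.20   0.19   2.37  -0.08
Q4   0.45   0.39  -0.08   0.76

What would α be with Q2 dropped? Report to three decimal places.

α = 0.341

Remaining items: Q1, Q3, Q4 (k = 3).
sum of item variances = 0.74 + 2.37 + 0.76 = 3.87
Var(T) = 3.87 + 2 × 0.57 = 5.01
α (item deleted) = (3/2)·(1 − 3.87/5.01) = 0.341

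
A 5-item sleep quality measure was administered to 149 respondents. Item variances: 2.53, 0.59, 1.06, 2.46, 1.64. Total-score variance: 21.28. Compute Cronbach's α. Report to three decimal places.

Σσᵢ² = 2.53 + 0.59 + 1.06 + 2.46 + 1.64 = 8.28
α = (k/(k−1))·(1 − Σσᵢ²/σ²_T) = (5/4)·(1 − 8.28/21.28) = 0.764

α = 0.764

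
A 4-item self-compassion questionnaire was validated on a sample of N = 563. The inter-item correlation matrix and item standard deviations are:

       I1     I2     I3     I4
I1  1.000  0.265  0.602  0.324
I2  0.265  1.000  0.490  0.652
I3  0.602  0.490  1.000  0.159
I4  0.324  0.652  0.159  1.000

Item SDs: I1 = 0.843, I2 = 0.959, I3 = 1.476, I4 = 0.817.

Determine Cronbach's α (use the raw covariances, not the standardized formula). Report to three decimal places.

α = 0.714

Σσ²ᵢ = 0.843² + 0.959² + 1.476² + 0.817² = 4.4764
Covariances σ_ij = r_ij · s_i · s_j:
  σ(I1,I2) = 0.265 × 0.843 × 0.959 = 0.2142
  σ(I1,I3) = 0.602 × 0.843 × 1.476 = 0.7490
  σ(I1,I4) = 0.324 × 0.843 × 0.817 = 0.2231
  σ(I2,I3) = 0.490 × 0.959 × 1.476 = 0.6936
  σ(I2,I4) = 0.652 × 0.959 × 0.817 = 0.5108
  σ(I3,I4) = 0.159 × 1.476 × 0.817 = 0.1917
σ²_T = Σσ²ᵢ + 2·Σσ_ij = 4.4764 + 2 × 2.5824 = 9.6412
α = (4/3)·(1 − 4.4764/9.6412) = 0.714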